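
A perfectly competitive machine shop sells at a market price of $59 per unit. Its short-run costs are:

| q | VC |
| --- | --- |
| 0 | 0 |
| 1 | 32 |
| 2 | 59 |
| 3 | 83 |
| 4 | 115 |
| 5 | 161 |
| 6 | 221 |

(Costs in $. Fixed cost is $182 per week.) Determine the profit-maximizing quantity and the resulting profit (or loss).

Profit at each row (π = 59q − TC): q=0: -182; q=1: -155; q=2: -123; q=3: -88; q=4: -61; q=5: -48; q=6: -49.
Profit is maximized at q = 5. AVC there is 161/5 = $32.20 ≤ P, so producing beats shutting down (which would give -$182).

q = 5; profit = -$48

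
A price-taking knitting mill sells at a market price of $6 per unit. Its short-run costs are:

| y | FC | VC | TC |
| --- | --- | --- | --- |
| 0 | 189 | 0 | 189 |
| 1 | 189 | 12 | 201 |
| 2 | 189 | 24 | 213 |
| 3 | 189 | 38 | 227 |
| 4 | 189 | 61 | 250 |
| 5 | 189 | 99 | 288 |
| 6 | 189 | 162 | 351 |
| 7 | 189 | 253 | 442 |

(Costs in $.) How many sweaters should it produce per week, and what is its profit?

y = 0 (shut down); profit = -$189

Compute π = P·y − TC at each output: y=0: -189; y=1: -195; y=2: -201; y=3: -209; y=4: -226; y=5: -258; y=6: -315; y=7: -400.
Profit is highest at y = 0. Equivalently, the lowest AVC in the table is 12/1 ≈ $12 at y = 1, and P = $6 falls below it — price never covers variable cost, so the firm shuts down and loses only its fixed cost.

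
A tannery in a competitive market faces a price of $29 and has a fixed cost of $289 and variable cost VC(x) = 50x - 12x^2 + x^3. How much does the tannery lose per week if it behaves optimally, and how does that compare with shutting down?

Profit = -$191 at x = 7

AVC = 50 - 12x + x^2; min AVC = $14 at x = 6. Since P = $29 ≥ min AVC, the firm produces.
MC = 50 - 24x + 3x^2. Setting P = MC and taking the root on the rising branch gives x* = 7.
TR = 29·7 = 203. TC = 289 + 105 = 394. Profit = 203 − 394 = -$191.
Shutting down would mean losing the fixed cost of $289, so operating at a loss of $191 is better by $98.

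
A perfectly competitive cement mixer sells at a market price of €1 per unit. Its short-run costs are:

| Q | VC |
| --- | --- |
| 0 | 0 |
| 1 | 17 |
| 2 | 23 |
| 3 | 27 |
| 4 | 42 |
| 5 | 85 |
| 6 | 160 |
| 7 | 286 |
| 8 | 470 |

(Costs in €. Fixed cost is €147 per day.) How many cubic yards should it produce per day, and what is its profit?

Q = 0 (shut down); profit = -€147

Profit at each row (π = 1Q − TC): Q=0: -147; Q=1: -163; Q=2: -168; Q=3: -171; Q=4: -185; Q=5: -227; Q=6: -301; Q=7: -426; Q=8: -609.
Profit is highest at Q = 0. Equivalently, the lowest AVC in the table is 27/3 ≈ €9 at Q = 3, and P = €1 falls below it — price never covers variable cost, so the firm shuts down and loses only its fixed cost.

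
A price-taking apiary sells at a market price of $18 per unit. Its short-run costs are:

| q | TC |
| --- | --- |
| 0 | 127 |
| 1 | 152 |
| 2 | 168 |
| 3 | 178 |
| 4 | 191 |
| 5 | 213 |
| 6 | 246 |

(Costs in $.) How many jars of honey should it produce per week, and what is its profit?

Compute π = P·q − TC at each output: q=0: -127; q=1: -134; q=2: -132; q=3: -124; q=4: -119; q=5: -123; q=6: -138.
Profit is maximized at q = 4. AVC there is 64/4 = $16 ≤ P, so producing beats shutting down (which would give -$127).

q = 4; profit = -$119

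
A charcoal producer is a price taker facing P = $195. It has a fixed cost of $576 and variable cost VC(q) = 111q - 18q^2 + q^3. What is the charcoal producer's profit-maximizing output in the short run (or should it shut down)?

Strip out fixed cost: VC = 111q - 18q^2 + q^3. Then AVC = 111 - 18q + q^2 and MC = 111 - 36q + 3q^2.
The AVC parabola has its vertex at q = 18/2 = 9, where AVC = 111 - 18·9 + 9^2 = $30.
P = $195 exceeds min AVC = $30, so the firm stays open.
Solving P = MC: -84 - 36q + 3q^2 = 0 ⇒ q = -2 or 14. On the upward-sloping branch, q* = 14.
Check: AVC at q = 14 is $55 ≤ P, so revenue covers variable cost.
Profit = P·q − TC = 195·14 − 1346 = $1384.

Produce at q = 14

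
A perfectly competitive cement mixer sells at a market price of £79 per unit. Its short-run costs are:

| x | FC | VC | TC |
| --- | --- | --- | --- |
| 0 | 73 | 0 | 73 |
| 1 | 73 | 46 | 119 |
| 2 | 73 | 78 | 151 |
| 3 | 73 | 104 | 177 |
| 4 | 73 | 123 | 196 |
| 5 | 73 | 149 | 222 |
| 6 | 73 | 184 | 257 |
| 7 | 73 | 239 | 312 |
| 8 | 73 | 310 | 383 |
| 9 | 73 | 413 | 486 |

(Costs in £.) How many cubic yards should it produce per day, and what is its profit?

Tabulate TR − TC: x=0: -73; x=1: -40; x=2: 7; x=3: 60; x=4: 120; x=5: 173; x=6: 217; x=7: 241; x=8: 249; x=9: 225.
Profit is maximized at x = 8. AVC there is 310/8 = £38.75 ≤ P, so producing beats shutting down (which would give -£73).

x = 8; profit = £249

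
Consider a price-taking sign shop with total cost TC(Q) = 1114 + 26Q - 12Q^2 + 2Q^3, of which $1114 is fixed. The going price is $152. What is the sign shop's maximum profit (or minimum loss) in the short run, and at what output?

AVC = 26 - 12Q + 2Q^2 has its minimum $8 at Q = 3; price $152 clears that bar, so the firm operates.
With MC = 26 - 24Q + 6Q^2, P = MC on the upward-sloping part at Q* = 7.
TR = 152·7 = 1064. TC = 1114 + 280 = 1394. Profit = 1064 − 1394 = -$330.
Shutting down would mean losing the fixed cost of $1114, so operating at a loss of $330 is better by $784.

Profit = -$330 at Q = 7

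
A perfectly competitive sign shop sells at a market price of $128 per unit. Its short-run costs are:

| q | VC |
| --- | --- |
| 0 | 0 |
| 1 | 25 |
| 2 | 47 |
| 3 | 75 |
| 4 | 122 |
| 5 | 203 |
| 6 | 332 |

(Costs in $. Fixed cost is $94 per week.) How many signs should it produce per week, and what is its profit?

q = 5; profit = $343

Compute π = P·q − TC at each output: q=0: -94; q=1: 9; q=2: 115; q=3: 215; q=4: 296; q=5: 343; q=6: 342.
Profit is maximized at q = 5. AVC there is 203/5 = $40.60 ≤ P, so producing beats shutting down (which would give -$94).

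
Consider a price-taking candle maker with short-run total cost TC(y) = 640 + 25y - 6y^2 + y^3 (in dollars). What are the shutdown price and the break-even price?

Shutdown price = min AVC. AVC = 25 - 6y + y^2, with vertex at y = 3 and minimum $16.
ATC = 640/y + 25 - 6y + y^2. Setting dATC/dy = −640/y^2 − 6 + 2y = 0 gives y = 8 (since 2·8^3 − 6·8^2 = 640).
min ATC = 640/8 + 25 − 6·8 + 8^2 = $121. That is the break-even price.
For $16 ≤ P < $121 the firm produces at a loss; below $16 it shuts down.

Shutdown price = $16; break-even price = $121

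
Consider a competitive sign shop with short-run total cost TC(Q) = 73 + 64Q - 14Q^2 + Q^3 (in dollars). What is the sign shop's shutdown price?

The firm shuts down when price falls below the minimum of average variable cost. AVC = VC/Q = 64 - 14Q + Q^2.
dAVC/dQ = -14 + 2Q = 0 gives Q = 7. min AVC = 64 - 14·7 + 7^2 = 15.
The firm shuts down for any P below $15.

$15 per unit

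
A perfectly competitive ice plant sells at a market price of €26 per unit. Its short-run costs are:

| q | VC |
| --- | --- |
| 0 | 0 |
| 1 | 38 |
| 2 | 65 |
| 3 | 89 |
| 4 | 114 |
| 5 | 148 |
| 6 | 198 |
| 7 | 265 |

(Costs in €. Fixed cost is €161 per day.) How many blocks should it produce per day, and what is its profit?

q = 0 (shut down); profit = -€161

Compute π = P·q − TC at each output: q=0: -161; q=1: -173; q=2: -174; q=3: -172; q=4: -171; q=5: -179; q=6: -203; q=7: -244.
Profit is highest at q = 0. Equivalently, the lowest AVC in the table is 114/4 ≈ €28.50 at q = 4, and P = €26 falls below it — price never covers variable cost, so the firm shuts down and loses only its fixed cost.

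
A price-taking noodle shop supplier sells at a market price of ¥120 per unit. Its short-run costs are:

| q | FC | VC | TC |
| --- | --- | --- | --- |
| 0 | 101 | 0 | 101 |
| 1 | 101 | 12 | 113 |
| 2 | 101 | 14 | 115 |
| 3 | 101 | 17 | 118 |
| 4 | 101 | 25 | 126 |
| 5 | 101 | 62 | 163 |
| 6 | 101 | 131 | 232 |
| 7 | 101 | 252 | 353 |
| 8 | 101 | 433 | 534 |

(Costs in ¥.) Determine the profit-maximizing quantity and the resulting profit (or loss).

q = 6; profit = ¥488

Compute π = P·q − TC at each output: q=0: -101; q=1: 7; q=2: 125; q=3: 242; q=4: 354; q=5: 437; q=6: 488; q=7: 487; q=8: 426.
Profit is maximized at q = 6. AVC there is 131/6 = ¥21.83 ≤ P, so producing beats shutting down (which would give -¥101).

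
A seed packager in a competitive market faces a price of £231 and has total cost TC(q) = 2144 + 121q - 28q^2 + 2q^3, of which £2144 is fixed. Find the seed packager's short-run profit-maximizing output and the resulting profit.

AVC = 121 - 28q + 2q^2 has its minimum £23 at q = 7; price £231 clears that bar, so the firm operates.
With MC = 121 - 56q + 6q^2, P = MC on the upward-sloping part at q* = 11.
TR = 231·11 = 2541. TC = 2144 + 605 = 2749. Profit = 2541 − 2749 = -£208.
That loss of £208 beats the £2144 the firm would lose by shutting down; producing recovers £1936 of fixed cost.

Profit = -£208 at q = 11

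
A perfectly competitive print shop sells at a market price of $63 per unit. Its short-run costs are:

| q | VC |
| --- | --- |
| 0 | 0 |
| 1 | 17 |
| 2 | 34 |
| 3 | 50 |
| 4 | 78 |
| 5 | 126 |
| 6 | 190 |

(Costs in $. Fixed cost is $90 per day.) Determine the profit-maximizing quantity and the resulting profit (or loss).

q = 5; profit = $99

Compute π = P·q − TC at each output: q=0: -90; q=1: -44; q=2: 2; q=3: 49; q=4: 84; q=5: 99; q=6: 98.
Profit is maximized at q = 5. AVC there is 126/5 = $25.20 ≤ P, so producing beats shutting down (which would give -$90).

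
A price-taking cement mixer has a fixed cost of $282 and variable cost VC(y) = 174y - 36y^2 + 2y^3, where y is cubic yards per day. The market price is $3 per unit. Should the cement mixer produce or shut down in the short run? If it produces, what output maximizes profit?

Shut down

Strip out fixed cost: VC = 174y - 36y^2 + 2y^3. Then AVC = 174 - 36y + 2y^2 and MC = 174 - 72y + 6y^2.
AVC is minimized where dAVC/dy = -36 + 4y = 0, at y = 9; min AVC = 174 - 36·9 + 2·9^2 = $12.
With P < min AVC ($3 < $12), every unit sold adds to the loss.
Best response: produce nothing and absorb the $282 fixed cost.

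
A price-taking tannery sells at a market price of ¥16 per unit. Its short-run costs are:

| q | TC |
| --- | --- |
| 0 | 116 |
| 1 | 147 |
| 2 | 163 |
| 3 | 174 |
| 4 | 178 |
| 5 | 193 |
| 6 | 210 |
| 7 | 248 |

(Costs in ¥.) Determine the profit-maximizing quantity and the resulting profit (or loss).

Tabulate TR − TC: q=0: -116; q=1: -131; q=2: -131; q=3: -126; q=4: -114; q=5: -113; q=6: -114; q=7: -136.
Profit is maximized at q = 5. AVC there is 77/5 = ¥15.40 ≤ P, so producing beats shutting down (which would give -¥116).

q = 5; profit = -¥113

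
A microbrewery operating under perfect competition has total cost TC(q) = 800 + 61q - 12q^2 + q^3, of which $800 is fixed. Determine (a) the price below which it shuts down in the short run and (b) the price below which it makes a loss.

AVC = 61 - 12q + q^2; minimized at q = 6, giving min AVC = $25. That is the shutdown price.
ATC = 800/q + 61 - 12q + q^2. Setting dATC/dq = −800/q^2 − 12 + 2q = 0 gives q = 10 (since 2·10^3 − 12·10^2 = 800).
min ATC = 800/10 + 61 − 12·10 + 10^2 = $121. That is the break-even price.
Between these two prices the firm operates at a loss; above $121 it earns a profit.

Shutdown price = $25; break-even price = $121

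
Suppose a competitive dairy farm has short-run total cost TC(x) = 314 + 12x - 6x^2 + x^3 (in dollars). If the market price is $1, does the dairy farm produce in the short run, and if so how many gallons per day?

From TC, MC = TC'(x) = 12 - 12x + 3x^2 and AVC = VC/x = 12 - 6x + x^2.
AVC is minimized where dAVC/dx = -6 + 2x = 0, at x = 3; min AVC = 12 - 6·3 + 3^2 = $3.
With P < min AVC ($1 < $3), every unit sold adds to the loss.
Shutting down limits the loss to fixed cost, $314.

Shut down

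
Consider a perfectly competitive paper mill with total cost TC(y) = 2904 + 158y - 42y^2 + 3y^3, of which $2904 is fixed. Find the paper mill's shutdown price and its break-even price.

Shutdown price = $11; break-even price = $323

Shutdown price = min AVC. AVC = 158 - 42y + 3y^2, with vertex at y = 7 and minimum $11.
ATC = 2904/y + 158 - 42y + 3y^2. Setting dATC/dy = −2904/y^2 − 42 + 6y = 0 gives y = 11 (since 6·11^3 − 42·11^2 = 2904).
min ATC = 2904/11 + 158 − 42·11 + 3·11^2 = $323. That is the break-even price.
For $11 ≤ P < $323 the firm produces at a loss; below $11 it shuts down.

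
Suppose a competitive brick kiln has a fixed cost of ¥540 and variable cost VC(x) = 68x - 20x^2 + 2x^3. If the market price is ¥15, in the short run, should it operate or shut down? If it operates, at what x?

Shut down

Variable cost is VC = 68x - 20x^2 + 2x^3, so AVC = VC/x = 68 - 20x + 2x^2 and MC = dTC/dx = 68 - 40x + 6x^2.
AVC is minimized where dAVC/dx = -20 + 4x = 0, at x = 5; min AVC = 68 - 20·5 + 2·5^2 = ¥18.
Since P = ¥15 < min AVC = ¥18, price fails to cover variable cost at any output.
The firm minimizes its loss by shutting down and losing only its fixed cost of ¥540.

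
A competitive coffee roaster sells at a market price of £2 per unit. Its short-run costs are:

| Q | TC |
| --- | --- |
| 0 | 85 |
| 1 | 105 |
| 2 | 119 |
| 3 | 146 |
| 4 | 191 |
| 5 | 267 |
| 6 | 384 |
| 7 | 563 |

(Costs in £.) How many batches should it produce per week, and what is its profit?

Compute π = P·Q − TC at each output: Q=0: -85; Q=1: -103; Q=2: -115; Q=3: -140; Q=4: -183; Q=5: -257; Q=6: -372; Q=7: -549.
Profit is highest at Q = 0. Equivalently, the lowest AVC in the table is 34/2 ≈ £17 at Q = 2, and P = £2 falls below it — price never covers variable cost, so the firm shuts down and loses only its fixed cost.

Q = 0 (shut down); profit = -£85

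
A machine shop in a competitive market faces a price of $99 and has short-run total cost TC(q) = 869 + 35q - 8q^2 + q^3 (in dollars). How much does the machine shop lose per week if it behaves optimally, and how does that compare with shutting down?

AVC = 35 - 8q + q^2; min AVC = $19 at q = 4. Since P = $99 ≥ min AVC, the firm produces.
MC = 35 - 16q + 3q^2. Setting P = MC and taking the root on the rising branch gives q* = 8.
TR = 99·8 = 792. TC = 869 + 280 = 1149. Profit = 792 − 1149 = -$357.
Shutting down would mean losing the fixed cost of $869, so operating at a loss of $357 is better by $512.

Profit = -$357 at q = 8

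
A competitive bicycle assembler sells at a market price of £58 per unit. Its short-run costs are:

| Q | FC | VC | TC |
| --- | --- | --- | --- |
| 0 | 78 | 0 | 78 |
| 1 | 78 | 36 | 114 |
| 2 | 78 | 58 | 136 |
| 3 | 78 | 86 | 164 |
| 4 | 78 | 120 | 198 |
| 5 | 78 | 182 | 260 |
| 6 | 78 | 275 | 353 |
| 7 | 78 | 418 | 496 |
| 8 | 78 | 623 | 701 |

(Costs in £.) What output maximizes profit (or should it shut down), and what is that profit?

Q = 4; profit = £34

Tabulate TR − TC: Q=0: -78; Q=1: -56; Q=2: -20; Q=3: 10; Q=4: 34; Q=5: 30; Q=6: -5; Q=7: -90; Q=8: -237.
Profit is maximized at Q = 4. AVC there is 120/4 = £30 ≤ P, so producing beats shutting down (which would give -£78).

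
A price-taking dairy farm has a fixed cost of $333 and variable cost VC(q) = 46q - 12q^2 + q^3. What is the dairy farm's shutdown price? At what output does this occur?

Short-run supply begins at min AVC. From VC = 46q - 12q^2 + q^3, AVC = 46 - 12q + q^2.
At the minimum of AVC, MC = AVC. MC = 46 - 24q + 3q^2; setting MC = AVC gives 2q^2 - 12q = 0, so q = 6. min AVC = 10.
So the shutdown price is $10.

$10 per unit, at q = 6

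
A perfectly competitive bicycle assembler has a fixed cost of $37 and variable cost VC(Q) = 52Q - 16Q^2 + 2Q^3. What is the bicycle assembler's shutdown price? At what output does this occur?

$20 per unit, at Q = 4

The firm shuts down when price falls below the minimum of average variable cost. AVC = VC/Q = 52 - 16Q + 2Q^2.
dAVC/dQ = -16 + 4Q = 0 gives Q = 4. min AVC = 52 - 16·4 + 2·4^2 = 20.
The firm shuts down for any P below $20.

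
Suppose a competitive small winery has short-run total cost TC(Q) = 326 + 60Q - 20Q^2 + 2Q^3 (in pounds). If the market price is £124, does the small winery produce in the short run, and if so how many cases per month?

Produce at Q = 8

Variable cost is VC = 60Q - 20Q^2 + 2Q^3, so AVC = VC/Q = 60 - 20Q + 2Q^2 and MC = dTC/dQ = 60 - 40Q + 6Q^2.
AVC is minimized where dAVC/dQ = -20 + 4Q = 0, at Q = 5; min AVC = 60 - 20·5 + 2·5^2 = £10.
Since P = £124 ≥ min AVC = £10, price covers variable cost and the firm should produce.
P = MC gives -64 - 40Q + 6Q^2 = 0, with roots -4/3 and 8. Take the larger (rising MC): Q* = 8.
Check: AVC at Q = 8 is £28 ≤ P, so revenue covers variable cost.
Profit = P·Q − TC = 124·8 − 550 = £442.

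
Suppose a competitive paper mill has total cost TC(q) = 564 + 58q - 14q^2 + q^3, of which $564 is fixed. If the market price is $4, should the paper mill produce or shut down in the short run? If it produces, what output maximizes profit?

Shut down

From TC, MC = TC'(q) = 58 - 28q + 3q^2 and AVC = VC/q = 58 - 14q + q^2.
The AVC parabola has its vertex at q = 14/2 = 7, where AVC = 58 - 14·7 + 7^2 = $9.
P = $4 lies below min AVC = $9; no output level covers variable cost.
Shutting down limits the loss to fixed cost, $564.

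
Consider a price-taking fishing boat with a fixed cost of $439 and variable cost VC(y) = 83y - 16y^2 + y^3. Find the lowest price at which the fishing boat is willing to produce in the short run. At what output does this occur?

Short-run supply begins at min AVC. From VC = 83y - 16y^2 + y^3, AVC = 83 - 16y + y^2.
At the minimum of AVC, MC = AVC. MC = 83 - 32y + 3y^2; setting MC = AVC gives 2y^2 - 16y = 0, so y = 8. min AVC = 19.
For P < $19 the firm produces nothing.

$19 per unit, at y = 8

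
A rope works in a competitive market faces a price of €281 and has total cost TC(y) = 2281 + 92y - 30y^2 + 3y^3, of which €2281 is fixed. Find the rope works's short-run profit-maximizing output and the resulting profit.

AVC = 92 - 30y + 3y^2; min AVC = €17 at y = 5. Since P = €281 ≥ min AVC, the firm produces.
MC = 92 - 60y + 9y^2. Setting P = MC and taking the root on the rising branch gives y* = 9.
TR = 281·9 = 2529. TC = 2281 + 585 = 2866. Profit = 2529 − 2866 = -€337.
By producing, the firm covers all variable cost plus €1944 of fixed cost; shutting down would lose the full €2281.

Profit = -€337 at y = 9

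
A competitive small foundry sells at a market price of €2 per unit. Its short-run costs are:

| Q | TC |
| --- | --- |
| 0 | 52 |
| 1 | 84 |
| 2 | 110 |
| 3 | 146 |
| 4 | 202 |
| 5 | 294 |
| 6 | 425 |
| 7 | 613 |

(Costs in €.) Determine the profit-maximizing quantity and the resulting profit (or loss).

Compute π = P·Q − TC at each output: Q=0: -52; Q=1: -82; Q=2: -106; Q=3: -140; Q=4: -194; Q=5: -284; Q=6: -413; Q=7: -599.
Profit is highest at Q = 0. Equivalently, the lowest AVC in the table is 58/2 ≈ €29 at Q = 2, and P = €2 falls below it — price never covers variable cost, so the firm shuts down and loses only its fixed cost.

Q = 0 (shut down); profit = -€52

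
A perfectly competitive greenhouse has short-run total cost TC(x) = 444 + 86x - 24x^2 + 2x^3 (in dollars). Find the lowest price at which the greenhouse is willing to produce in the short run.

The shutdown price is the minimum of AVC. VC = 86x - 24x^2 + 2x^3, so AVC = 86 - 24x + 2x^2.
dAVC/dx = -24 + 4x = 0 gives x = 6. min AVC = 86 - 24·6 + 2·6^2 = 14.
So the shutdown price is $14.

$14 per unit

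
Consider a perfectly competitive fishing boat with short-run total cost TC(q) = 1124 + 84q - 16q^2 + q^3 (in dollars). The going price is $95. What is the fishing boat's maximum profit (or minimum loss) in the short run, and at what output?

Profit = -$398 at q = 11

AVC = 84 - 16q + q^2 has its minimum $20 at q = 8; price $95 clears that bar, so the firm operates.
With MC = 84 - 32q + 3q^2, P = MC on the upward-sloping part at q* = 11.
TR = 95·11 = 1045. TC = 1124 + 319 = 1443. Profit = 1045 − 1443 = -$398.
That loss of $398 beats the $1124 the firm would lose by shutting down; producing recovers $726 of fixed cost.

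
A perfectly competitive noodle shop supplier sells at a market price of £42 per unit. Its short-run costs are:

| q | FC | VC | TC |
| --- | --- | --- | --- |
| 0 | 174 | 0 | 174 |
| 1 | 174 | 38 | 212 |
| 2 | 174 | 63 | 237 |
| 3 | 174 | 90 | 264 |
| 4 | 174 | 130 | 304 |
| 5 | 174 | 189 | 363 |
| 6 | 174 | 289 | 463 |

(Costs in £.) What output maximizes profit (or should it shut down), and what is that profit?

Compute π = P·q − TC at each output: q=0: -174; q=1: -170; q=2: -153; q=3: -138; q=4: -136; q=5: -153; q=6: -211.
Profit is maximized at q = 4. AVC there is 130/4 = £32.50 ≤ P, so producing beats shutting down (which would give -£174).

q = 4; profit = -£136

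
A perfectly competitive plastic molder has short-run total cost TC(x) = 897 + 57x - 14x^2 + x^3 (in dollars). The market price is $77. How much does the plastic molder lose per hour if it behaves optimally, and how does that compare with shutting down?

AVC = 57 - 14x + x^2 has its minimum $8 at x = 7; price $77 clears that bar, so the firm operates.
MC = 57 - 28x + 3x^2. Setting P = MC and taking the root on the rising branch gives x* = 10.
TR = 77·10 = 770. TC = 897 + 170 = 1067. Profit = 770 − 1067 = -$297.
By producing, the firm covers all variable cost plus $600 of fixed cost; shutting down would lose the full $897.

Profit = -$297 at x = 10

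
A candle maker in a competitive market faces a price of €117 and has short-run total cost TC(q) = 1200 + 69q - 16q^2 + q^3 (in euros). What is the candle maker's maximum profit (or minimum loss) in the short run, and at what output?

AVC = 69 - 16q + q^2; min AVC = €5 at q = 8. Since P = €117 ≥ min AVC, the firm produces.
MC = 69 - 32q + 3q^2. Setting P = MC and taking the root on the rising branch gives q* = 12.
TR = 117·12 = 1404. TC = 1200 + 252 = 1452. Profit = 1404 − 1452 = -€48.
Shutting down would mean losing the fixed cost of €1200, so operating at a loss of €48 is better by €1152.

Profit = -€48 at q = 12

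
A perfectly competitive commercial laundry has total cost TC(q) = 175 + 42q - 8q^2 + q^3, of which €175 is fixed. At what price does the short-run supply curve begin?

€26 per unit

The firm shuts down when price falls below the minimum of average variable cost. AVC = VC/q = 42 - 8q + q^2.
dAVC/dq = -8 + 2q = 0 gives q = 4. min AVC = 42 - 8·4 + 4^2 = 26.
For P < €26 the firm produces nothing.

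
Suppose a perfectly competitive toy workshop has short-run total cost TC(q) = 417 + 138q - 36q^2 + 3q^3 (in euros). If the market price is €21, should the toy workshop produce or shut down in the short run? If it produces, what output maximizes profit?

Shut down

Variable cost is VC = 138q - 36q^2 + 3q^3, so AVC = VC/q = 138 - 36q + 3q^2 and MC = dTC/dq = 138 - 72q + 9q^2.
The AVC parabola has its vertex at q = 36/6 = 6, where AVC = 138 - 36·6 + 3·6^2 = €30.
P = €21 lies below min AVC = €30; no output level covers variable cost.
Best response: produce nothing and absorb the €417 fixed cost.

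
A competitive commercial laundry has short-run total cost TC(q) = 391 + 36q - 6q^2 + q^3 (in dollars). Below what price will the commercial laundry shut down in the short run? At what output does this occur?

The shutdown price is the minimum of AVC. VC = 36q - 6q^2 + q^3, so AVC = 36 - 6q + q^2.
At the minimum of AVC, MC = AVC. MC = 36 - 12q + 3q^2; setting MC = AVC gives 2q^2 - 6q = 0, so q = 3. min AVC = 27.
The firm shuts down for any P below $27.

$27 per unit, at q = 3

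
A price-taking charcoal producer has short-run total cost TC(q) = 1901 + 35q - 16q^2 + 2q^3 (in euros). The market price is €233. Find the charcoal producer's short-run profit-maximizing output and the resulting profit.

Profit = -€281 at q = 9

AVC = 35 - 16q + 2q^2 has its minimum €3 at q = 4; price €233 clears that bar, so the firm operates.
With MC = 35 - 32q + 6q^2, P = MC on the upward-sloping part at q* = 9.
TR = 233·9 = 2097. TC = 1901 + 477 = 2378. Profit = 2097 − 2378 = -€281.
That loss of €281 beats the €1901 the firm would lose by shutting down; producing recovers €1620 of fixed cost.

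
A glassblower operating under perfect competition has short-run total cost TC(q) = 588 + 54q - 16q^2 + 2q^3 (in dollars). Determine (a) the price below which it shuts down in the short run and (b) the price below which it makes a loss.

Shutdown price = $22; break-even price = $124

AVC = 54 - 16q + 2q^2; minimized at q = 4, giving min AVC = $22. That is the shutdown price.
ATC = 588/q + 54 - 16q + 2q^2. Setting dATC/dq = −588/q^2 − 16 + 4q = 0 gives q = 7 (since 4·7^3 − 16·7^2 = 588).
min ATC = 588/7 + 54 − 16·7 + 2·7^2 = $124. That is the break-even price.
Between these two prices the firm operates at a loss; above $124 it earns a profit.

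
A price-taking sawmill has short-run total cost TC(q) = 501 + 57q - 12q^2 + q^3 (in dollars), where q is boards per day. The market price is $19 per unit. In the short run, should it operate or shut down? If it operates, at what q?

Shut down

Variable cost is VC = 57q - 12q^2 + q^3, so AVC = VC/q = 57 - 12q + q^2 and MC = dTC/dq = 57 - 24q + 3q^2.
AVC hits its minimum where MC = AVC, at q = 6, giving min AVC = 57 - 12·6 + 6^2 = $21.
P = $19 lies below min AVC = $21; no output level covers variable cost.
The firm minimizes its loss by shutting down and losing only its fixed cost of $501.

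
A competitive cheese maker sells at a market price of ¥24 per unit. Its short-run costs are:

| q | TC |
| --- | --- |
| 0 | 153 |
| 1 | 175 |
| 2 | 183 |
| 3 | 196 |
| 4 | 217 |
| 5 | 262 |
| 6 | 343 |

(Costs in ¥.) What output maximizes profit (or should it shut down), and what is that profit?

Tabulate TR − TC: q=0: -153; q=1: -151; q=2: -135; q=3: -124; q=4: -121; q=5: -142; q=6: -199.
Profit is maximized at q = 4. AVC there is 64/4 = ¥16 ≤ P, so producing beats shutting down (which would give -¥153).

q = 4; profit = -¥121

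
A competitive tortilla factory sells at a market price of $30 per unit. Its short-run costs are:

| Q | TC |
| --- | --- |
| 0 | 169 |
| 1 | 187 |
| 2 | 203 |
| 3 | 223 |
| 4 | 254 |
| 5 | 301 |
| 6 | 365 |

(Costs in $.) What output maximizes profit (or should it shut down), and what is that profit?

Q = 3; profit = -$133

Profit at each row (π = 30Q − TC): Q=0: -169; Q=1: -157; Q=2: -143; Q=3: -133; Q=4: -134; Q=5: -151; Q=6: -185.
Profit is maximized at Q = 3. AVC there is 54/3 = $18 ≤ P, so producing beats shutting down (which would give -$169).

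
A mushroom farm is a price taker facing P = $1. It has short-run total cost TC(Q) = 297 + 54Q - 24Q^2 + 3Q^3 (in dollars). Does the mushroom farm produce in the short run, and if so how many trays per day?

Shut down

From TC, MC = TC'(Q) = 54 - 48Q + 9Q^2 and AVC = VC/Q = 54 - 24Q + 3Q^2.
AVC hits its minimum where MC = AVC, at Q = 4, giving min AVC = 54 - 24·4 + 3·4^2 = $6.
P = $1 lies below min AVC = $6; no output level covers variable cost.
Best response: produce nothing and absorb the $297 fixed cost.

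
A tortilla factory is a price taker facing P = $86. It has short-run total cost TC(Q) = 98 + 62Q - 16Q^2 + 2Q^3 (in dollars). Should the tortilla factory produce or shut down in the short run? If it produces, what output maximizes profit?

Produce at Q = 6

Strip out fixed cost: VC = 62Q - 16Q^2 + 2Q^3. Then AVC = 62 - 16Q + 2Q^2 and MC = 62 - 32Q + 6Q^2.
The AVC parabola has its vertex at Q = 16/4 = 4, where AVC = 62 - 16·4 + 2·4^2 = $30.
P = $86 exceeds min AVC = $30, so the firm stays open.
P = MC gives -24 - 32Q + 6Q^2 = 0, with roots -2/3 and 6. Take the larger (rising MC): Q* = 6.
Check: AVC at Q = 6 is $38 ≤ P, so revenue covers variable cost.
Profit = P·Q − TC = 86·6 − 326 = $190.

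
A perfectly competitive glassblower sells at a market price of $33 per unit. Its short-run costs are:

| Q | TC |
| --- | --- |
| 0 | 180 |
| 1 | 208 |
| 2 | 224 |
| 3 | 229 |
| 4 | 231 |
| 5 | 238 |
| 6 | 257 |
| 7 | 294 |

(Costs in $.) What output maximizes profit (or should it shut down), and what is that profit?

Q = 6; profit = -$59

Profit at each row (π = 33Q − TC): Q=0: -180; Q=1: -175; Q=2: -158; Q=3: -130; Q=4: -99; Q=5: -73; Q=6: -59; Q=7: -63.
Profit is maximized at Q = 6. AVC there is 77/6 = $12.83 ≤ P, so producing beats shutting down (which would give -$180).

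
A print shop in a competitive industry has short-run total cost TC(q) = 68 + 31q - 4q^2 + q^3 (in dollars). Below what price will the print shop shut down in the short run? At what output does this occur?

$27 per unit, at q = 2

The firm shuts down when price falls below the minimum of average variable cost. AVC = VC/q = 31 - 4q + q^2.
dAVC/dq = -4 + 2q = 0 gives q = 2. min AVC = 31 - 4·2 + 2^2 = 27.
So the shutdown price is $27.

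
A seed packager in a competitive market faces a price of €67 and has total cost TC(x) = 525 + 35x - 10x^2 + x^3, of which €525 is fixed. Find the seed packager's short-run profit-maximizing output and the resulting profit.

Profit = -€141 at x = 8

AVC = 35 - 10x + x^2 has its minimum €10 at x = 5; price €67 clears that bar, so the firm operates.
MC = 35 - 20x + 3x^2. Setting P = MC and taking the root on the rising branch gives x* = 8.
TR = 67·8 = 536. TC = 525 + 152 = 677. Profit = 536 − 677 = -€141.
That loss of €141 beats the €525 the firm would lose by shutting down; producing recovers €384 of fixed cost.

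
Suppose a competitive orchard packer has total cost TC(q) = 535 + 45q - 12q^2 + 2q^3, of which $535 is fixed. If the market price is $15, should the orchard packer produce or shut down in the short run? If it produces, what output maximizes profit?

Shut down

From TC, MC = TC'(q) = 45 - 24q + 6q^2 and AVC = VC/q = 45 - 12q + 2q^2.
The AVC parabola has its vertex at q = 12/4 = 3, where AVC = 45 - 12·3 + 2·3^2 = $27.
P = $15 lies below min AVC = $27; no output level covers variable cost.
The firm minimizes its loss by shutting down and losing only its fixed cost of $535.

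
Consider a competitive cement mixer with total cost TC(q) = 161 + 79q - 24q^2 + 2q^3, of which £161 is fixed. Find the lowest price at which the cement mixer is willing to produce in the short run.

£7 per unit

Short-run supply begins at min AVC. From VC = 79q - 24q^2 + 2q^3, AVC = 79 - 24q + 2q^2.
At the minimum of AVC, MC = AVC. MC = 79 - 48q + 6q^2; setting MC = AVC gives 4q^2 - 24q = 0, so q = 6. min AVC = 7.
For P < £7 the firm produces nothing.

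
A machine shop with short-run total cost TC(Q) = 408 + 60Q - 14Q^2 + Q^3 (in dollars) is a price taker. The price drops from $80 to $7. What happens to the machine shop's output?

AVC = 60 - 14Q + Q^2, minimized at Q = 7 where min AVC = $11. MC = 60 - 28Q + 3Q^2.
With P = $80 above the shutdown price, P = MC gives Q = 10.
At P = $7 < min AVC = $11, price no longer covers variable cost at any output, so the firm shuts down: Q = 0.

Output falls from 10 to 0 (the firm shuts down)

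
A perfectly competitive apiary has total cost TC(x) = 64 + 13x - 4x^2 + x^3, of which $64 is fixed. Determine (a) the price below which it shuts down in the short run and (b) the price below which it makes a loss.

Shutdown price = min AVC. AVC = 13 - 4x + x^2, with vertex at x = 2 and minimum $9.
ATC = 64/x + 13 - 4x + x^2. Setting dATC/dx = −64/x^2 − 4 + 2x = 0 gives x = 4 (since 2·4^3 − 4·4^2 = 64).
min ATC = 64/4 + 13 − 4·4 + 4^2 = $29. That is the break-even price.
For $9 ≤ P < $29 the firm produces at a loss; below $9 it shuts down.

Shutdown price = $9; break-even price = $29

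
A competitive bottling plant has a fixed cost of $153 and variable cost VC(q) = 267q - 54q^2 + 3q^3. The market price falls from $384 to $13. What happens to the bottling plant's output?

Output falls from 13 to 0 (the firm shuts down)

AVC = 267 - 54q + 3q^2, minimized at q = 9 where min AVC = $24. MC = 267 - 108q + 9q^2.
With P = $384 above the shutdown price, P = MC gives q = 13.
At P = $13 < min AVC = $24, price no longer covers variable cost at any output, so the firm shuts down: q = 0.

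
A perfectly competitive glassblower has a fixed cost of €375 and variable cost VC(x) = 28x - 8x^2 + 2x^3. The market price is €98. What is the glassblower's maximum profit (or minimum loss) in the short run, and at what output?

Profit = -€75 at x = 5

AVC = 28 - 8x + 2x^2; min AVC = €20 at x = 2. Since P = €98 ≥ min AVC, the firm produces.
With MC = 28 - 16x + 6x^2, P = MC on the upward-sloping part at x* = 5.
TR = 98·5 = 490. TC = 375 + 190 = 565. Profit = 490 − 565 = -€75.
By producing, the firm covers all variable cost plus €300 of fixed cost; shutting down would lose the full €375.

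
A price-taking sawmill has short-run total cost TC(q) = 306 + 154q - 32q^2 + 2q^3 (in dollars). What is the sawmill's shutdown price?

$26 per unit

The shutdown price is the minimum of AVC. VC = 154q - 32q^2 + 2q^3, so AVC = 154 - 32q + 2q^2.
At the minimum of AVC, MC = AVC. MC = 154 - 64q + 6q^2; setting MC = AVC gives 4q^2 - 32q = 0, so q = 8. min AVC = 26.
For P < $26 the firm produces nothing.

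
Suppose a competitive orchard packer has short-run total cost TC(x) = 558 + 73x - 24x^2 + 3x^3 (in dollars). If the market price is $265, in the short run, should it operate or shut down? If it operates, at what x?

Variable cost is VC = 73x - 24x^2 + 3x^3, so AVC = VC/x = 73 - 24x + 3x^2 and MC = dTC/dx = 73 - 48x + 9x^2.
The AVC parabola has its vertex at x = 24/6 = 4, where AVC = 73 - 24·4 + 3·4^2 = $25.
Since P = $265 ≥ min AVC = $25, price covers variable cost and the firm should produce.
Set P = MC: 265 = 73 - 48x + 9x^2 → -192 - 48x + 9x^2 = 0. The roots are x = -8/3 and x = 8; the profit-maximizing output is on the rising part of MC, so x* = 8.
Check: AVC at x = 8 is $73 ≤ P, so revenue covers variable cost.
Profit = P·x − TC = 265·8 − 1142 = $978.

Produce at x = 8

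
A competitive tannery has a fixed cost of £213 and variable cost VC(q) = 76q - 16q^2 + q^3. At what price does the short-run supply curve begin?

£12 per unit

The shutdown price is the minimum of AVC. VC = 76q - 16q^2 + q^3, so AVC = 76 - 16q + q^2.
At the minimum of AVC, MC = AVC. MC = 76 - 32q + 3q^2; setting MC = AVC gives 2q^2 - 16q = 0, so q = 8. min AVC = 12.
For P < £12 the firm produces nothing.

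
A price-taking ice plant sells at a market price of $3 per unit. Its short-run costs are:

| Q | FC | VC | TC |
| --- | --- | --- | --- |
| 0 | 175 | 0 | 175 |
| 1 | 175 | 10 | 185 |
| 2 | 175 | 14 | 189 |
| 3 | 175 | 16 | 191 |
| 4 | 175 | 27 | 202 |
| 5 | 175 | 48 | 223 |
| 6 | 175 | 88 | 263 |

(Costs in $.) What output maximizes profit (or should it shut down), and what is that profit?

Q = 0 (shut down); profit = -$175

Tabulate TR − TC: Q=0: -175; Q=1: -182; Q=2: -183; Q=3: -182; Q=4: -190; Q=5: -208; Q=6: -245.
Profit is highest at Q = 0. Equivalently, the lowest AVC in the table is 16/3 ≈ $5.33 at Q = 3, and P = $3 falls below it — price never covers variable cost, so the firm shuts down and loses only its fixed cost.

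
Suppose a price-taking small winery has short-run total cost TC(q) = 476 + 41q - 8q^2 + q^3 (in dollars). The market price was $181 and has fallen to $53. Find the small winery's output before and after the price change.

AVC = 41 - 8q + q^2, minimized at q = 4 where min AVC = $25. MC = 41 - 16q + 3q^2.
With P = $181 above the shutdown price, P = MC gives q = 10.
At P = $53 ≥ min AVC, set P = MC: q = 6. The firm stays open but cuts output.

Output falls from 10 to 6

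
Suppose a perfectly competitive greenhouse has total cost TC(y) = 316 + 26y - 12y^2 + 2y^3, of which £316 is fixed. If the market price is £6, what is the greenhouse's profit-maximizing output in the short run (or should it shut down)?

Shut down

Strip out fixed cost: VC = 26y - 12y^2 + 2y^3. Then AVC = 26 - 12y + 2y^2 and MC = 26 - 24y + 6y^2.
AVC is minimized where dAVC/dy = -12 + 4y = 0, at y = 3; min AVC = 26 - 12·3 + 2·3^2 = £8.
P = £6 lies below min AVC = £8; no output level covers variable cost.
Shutting down limits the loss to fixed cost, £316.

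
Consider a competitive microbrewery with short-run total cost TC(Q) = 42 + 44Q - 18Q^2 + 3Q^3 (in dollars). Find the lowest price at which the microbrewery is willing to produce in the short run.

$17 per unit

The firm shuts down when price falls below the minimum of average variable cost. AVC = VC/Q = 44 - 18Q + 3Q^2.
dAVC/dQ = -18 + 6Q = 0 gives Q = 3. min AVC = 44 - 18·3 + 3·3^2 = 17.
The firm shuts down for any P below $17.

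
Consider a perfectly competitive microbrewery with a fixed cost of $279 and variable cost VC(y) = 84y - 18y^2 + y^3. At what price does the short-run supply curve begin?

$3 per unit

The shutdown price is the minimum of AVC. VC = 84y - 18y^2 + y^3, so AVC = 84 - 18y + y^2.
At the minimum of AVC, MC = AVC. MC = 84 - 36y + 3y^2; setting MC = AVC gives 2y^2 - 18y = 0, so y = 9. min AVC = 3.
So the shutdown price is $3.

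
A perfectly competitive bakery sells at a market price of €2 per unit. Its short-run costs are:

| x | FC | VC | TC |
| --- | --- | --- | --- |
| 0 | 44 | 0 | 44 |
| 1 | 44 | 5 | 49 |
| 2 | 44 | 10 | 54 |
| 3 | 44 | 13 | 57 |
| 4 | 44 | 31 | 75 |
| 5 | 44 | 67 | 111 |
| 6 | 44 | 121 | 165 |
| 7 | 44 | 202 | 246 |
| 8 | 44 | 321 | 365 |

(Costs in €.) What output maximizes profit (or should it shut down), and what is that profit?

x = 0 (shut down); profit = -€44

Compute π = P·x − TC at each output: x=0: -44; x=1: -47; x=2: -50; x=3: -51; x=4: -67; x=5: -101; x=6: -153; x=7: -232; x=8: -349.
Profit is highest at x = 0. Equivalently, the lowest AVC in the table is 13/3 ≈ €4.33 at x = 3, and P = €2 falls below it — price never covers variable cost, so the firm shuts down and loses only its fixed cost.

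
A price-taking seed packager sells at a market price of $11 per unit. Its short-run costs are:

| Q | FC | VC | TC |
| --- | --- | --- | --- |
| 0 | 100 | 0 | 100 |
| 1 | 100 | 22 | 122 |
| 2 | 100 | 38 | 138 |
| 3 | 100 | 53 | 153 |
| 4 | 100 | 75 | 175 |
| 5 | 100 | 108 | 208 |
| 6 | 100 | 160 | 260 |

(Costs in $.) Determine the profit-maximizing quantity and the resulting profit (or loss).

Q = 0 (shut down); profit = -$100

Profit at each row (π = 11Q − TC): Q=0: -100; Q=1: -111; Q=2: -116; Q=3: -120; Q=4: -131; Q=5: -153; Q=6: -194.
Profit is highest at Q = 0. Equivalently, the lowest AVC in the table is 53/3 ≈ $17.67 at Q = 3, and P = $11 falls below it — price never covers variable cost, so the firm shuts down and loses only its fixed cost.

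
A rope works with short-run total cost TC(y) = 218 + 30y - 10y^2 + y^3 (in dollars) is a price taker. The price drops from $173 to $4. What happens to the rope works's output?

Output falls from 11 to 0 (the firm shuts down)

MC = 30 - 20y + 3y^2; the shutdown threshold is min AVC = $5 (at y = 5).
With P = $173 above the shutdown price, P = MC gives y = 11.
At P = $4 < min AVC = $5, price no longer covers variable cost at any output, so the firm shuts down: y = 0.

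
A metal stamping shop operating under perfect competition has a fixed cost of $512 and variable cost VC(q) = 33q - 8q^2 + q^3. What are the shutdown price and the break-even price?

Shutdown price = min AVC. AVC = 33 - 8q + q^2, with vertex at q = 4 and minimum $17.
ATC = 512/q + 33 - 8q + q^2. Setting dATC/dq = −512/q^2 − 8 + 2q = 0 gives q = 8 (since 2·8^3 − 8·8^2 = 512).
min ATC = 512/8 + 33 − 8·8 + 8^2 = $97. That is the break-even price.
Between these two prices the firm operates at a loss; above $97 it earns a profit.

Shutdown price = $17; break-even price = $97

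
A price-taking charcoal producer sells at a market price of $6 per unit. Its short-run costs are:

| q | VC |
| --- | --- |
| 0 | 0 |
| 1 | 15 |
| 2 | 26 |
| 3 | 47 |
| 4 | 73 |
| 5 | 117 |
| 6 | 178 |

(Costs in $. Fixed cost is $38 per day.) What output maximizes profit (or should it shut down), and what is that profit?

q = 0 (shut down); profit = -$38

Profit at each row (π = 6q − TC): q=0: -38; q=1: -47; q=2: -52; q=3: -67; q=4: -87; q=5: -125; q=6: -180.
Profit is highest at q = 0. Equivalently, the lowest AVC in the table is 26/2 ≈ $13 at q = 2, and P = $6 falls below it — price never covers variable cost, so the firm shuts down and loses only its fixed cost.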